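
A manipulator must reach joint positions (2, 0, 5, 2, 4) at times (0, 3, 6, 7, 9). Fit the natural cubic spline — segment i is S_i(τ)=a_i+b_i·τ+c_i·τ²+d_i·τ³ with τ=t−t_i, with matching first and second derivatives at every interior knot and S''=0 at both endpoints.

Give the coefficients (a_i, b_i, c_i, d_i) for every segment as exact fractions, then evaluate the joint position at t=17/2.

  seg 0: a=2 b=-319/170 c=0 d=617/4590
  seg 1: a=0 b=149/85 c=617/510 d=-379/918
  seg 2: a=5 b=-363/170 c=-213/85 d=279/170
  seg 3: a=2 b=-189/85 c=411/170 d=-137/340
S(17/2) = 1493/544

Δ: Δ0=-2/3, Δ1=5/3, Δ2=-3, Δ3=1
row 1: diag=12, rhs=14; c'=1/4, d'=7/6
row 2: denom=8−3·1/4=29/4; d'=(-28−3·7/6)/(29/4)=-126/29
row 3: denom=6−1·4/29=170/29; d'=(24−1·-126/29)/(170/29)=411/85
back: M3=411/85
back: M2=-126/29−4/29·411/85=-426/85
back: M1=7/6−1/4·-426/85=617/255
M: M0=0, M1=617/255, M2=-426/85, M3=411/85, M4=0
seg 0: a=2, c=M0/2=0, d=(M1−M0)/(6·3)=617/4590, b=Δ0−h0·(2M0+M1)/6=-319/170
seg 1: a=0, c=M1/2=617/510, d=(M2−M1)/(6·3)=-379/918, b=Δ1−h1·(2M1+M2)/6=149/85
seg 2: a=5, c=M2/2=-213/85, d=(M3−M2)/(6·1)=279/170, b=Δ2−h2·(2M2+M3)/6=-363/170
seg 3: a=2, c=M3/2=411/170, d=(M4−M3)/(6·2)=-137/340, b=Δ3−h3·(2M3+M4)/6=-189/85
t_q=17/2 → seg 3, τ=3/2; S=2+-189/85·τ+411/170·τ²+-137/340·τ³=1493/544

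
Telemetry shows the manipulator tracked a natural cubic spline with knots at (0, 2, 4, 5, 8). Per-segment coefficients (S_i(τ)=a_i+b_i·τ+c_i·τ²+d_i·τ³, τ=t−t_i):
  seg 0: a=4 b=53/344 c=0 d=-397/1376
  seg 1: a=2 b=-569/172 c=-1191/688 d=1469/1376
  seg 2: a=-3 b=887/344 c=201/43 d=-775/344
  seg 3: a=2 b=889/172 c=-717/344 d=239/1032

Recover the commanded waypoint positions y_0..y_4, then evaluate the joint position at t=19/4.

y_0 = S_0(0) = a_0 = 4
y_1 = S_1(0) = a_1 = 2
y_2 = S_2(0) = a_2 = -3
y_3 = S_3(0) = a_3 = 2
y_4 = S_3(3) = 5
t_q=19/4 is in segment 2 (τ=3/4); S_2(τ)=13491/22016

y_0=4 y_1=2 y_2=-3 y_3=2 y_4=5
S(19/4) = 13491/22016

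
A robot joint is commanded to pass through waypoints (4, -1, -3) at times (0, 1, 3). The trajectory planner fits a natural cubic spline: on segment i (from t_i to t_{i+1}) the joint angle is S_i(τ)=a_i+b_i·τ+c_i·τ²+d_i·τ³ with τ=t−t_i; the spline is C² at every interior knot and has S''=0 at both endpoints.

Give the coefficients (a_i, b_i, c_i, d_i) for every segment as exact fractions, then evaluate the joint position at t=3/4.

Δ: Δ0=-5, Δ1=-1
row 1: diag=6, rhs=24; c'=1/3, d'=4
back: M1=4
M: M0=0, M1=4, M2=0
seg 0: a=4, c=M0/2=0, d=(M1−M0)/(6·1)=2/3, b=Δ0−h0·(2M0+M1)/6=-17/3
seg 1: a=-1, c=M1/2=2, d=(M2−M1)/(6·2)=-1/3, b=Δ1−h1·(2M1+M2)/6=-11/3
t_q=3/4 → seg 0, τ=3/4; S=4+-17/3·τ+0·τ²+2/3·τ³=1/32

  seg 0: a=4 b=-17/3 c=0 d=2/3
  seg 1: a=-1 b=-11/3 c=2 d=-1/3
S(3/4) = 1/32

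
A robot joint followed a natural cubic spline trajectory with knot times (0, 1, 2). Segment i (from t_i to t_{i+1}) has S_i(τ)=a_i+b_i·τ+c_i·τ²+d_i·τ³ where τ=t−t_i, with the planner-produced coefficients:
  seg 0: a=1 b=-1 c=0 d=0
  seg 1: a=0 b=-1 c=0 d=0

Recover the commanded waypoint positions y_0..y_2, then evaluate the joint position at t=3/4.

y_0 = S_0(0) = a_0 = 1
y_1 = S_1(0) = a_1 = 0
y_2 = S_1(1) = -1
t_q=3/4 is in segment 0 (τ=3/4); S_0(τ)=1/4

y_0=1 y_1=0 y_2=-1
S(3/4) = 1/4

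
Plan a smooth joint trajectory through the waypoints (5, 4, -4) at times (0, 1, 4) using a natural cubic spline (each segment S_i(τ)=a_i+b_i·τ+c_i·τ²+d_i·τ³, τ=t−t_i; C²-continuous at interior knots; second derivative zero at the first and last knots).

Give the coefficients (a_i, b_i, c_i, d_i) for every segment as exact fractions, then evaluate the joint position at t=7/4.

Δ: Δ0=-1, Δ1=-8/3
row 1: diag=8, rhs=-10; c'=3/8, d'=-5/4
back: M1=-5/4
M: M0=0, M1=-5/4, M2=0
seg 0: a=5, c=M0/2=0, d=(M1−M0)/(6·1)=-5/24, b=Δ0−h0·(2M0+M1)/6=-19/24
seg 1: a=4, c=M1/2=-5/8, d=(M2−M1)/(6·3)=5/72, b=Δ1−h1·(2M1+M2)/6=-17/12
t_q=7/4 → seg 1, τ=3/4; S=4+-17/12·τ+-5/8·τ²+5/72·τ³=1339/512

  seg 0: a=5 b=-19/24 c=0 d=-5/24
  seg 1: a=4 b=-17/12 c=-5/8 d=5/72
S(7/4) = 1339/512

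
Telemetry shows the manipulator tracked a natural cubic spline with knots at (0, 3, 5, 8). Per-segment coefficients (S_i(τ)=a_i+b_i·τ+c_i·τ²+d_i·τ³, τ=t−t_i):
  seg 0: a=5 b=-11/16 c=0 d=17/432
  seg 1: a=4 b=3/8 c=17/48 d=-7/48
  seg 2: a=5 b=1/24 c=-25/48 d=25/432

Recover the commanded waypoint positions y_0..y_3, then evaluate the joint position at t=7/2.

y_0=5 y_1=4 y_2=5 y_3=2
S(7/2) = 545/128

y_0 = S_0(0) = a_0 = 5
y_1 = S_1(0) = a_1 = 4
y_2 = S_2(0) = a_2 = 5
y_3 = S_2(3) = 2
t_q=7/2 is in segment 1 (τ=1/2); S_1(τ)=545/128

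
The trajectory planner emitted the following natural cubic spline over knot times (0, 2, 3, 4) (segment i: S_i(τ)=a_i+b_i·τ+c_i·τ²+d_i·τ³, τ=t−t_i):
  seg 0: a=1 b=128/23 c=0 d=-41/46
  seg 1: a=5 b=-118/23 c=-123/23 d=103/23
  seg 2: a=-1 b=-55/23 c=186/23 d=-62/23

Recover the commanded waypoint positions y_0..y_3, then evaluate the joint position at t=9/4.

y_0=1 y_1=5 y_2=-1 y_3=2
S(9/4) = 221/64

y_0 = S_0(0) = a_0 = 1
y_1 = S_1(0) = a_1 = 5
y_2 = S_2(0) = a_2 = -1
y_3 = S_2(1) = 2
t_q=9/4 is in segment 1 (τ=1/4); S_1(τ)=221/64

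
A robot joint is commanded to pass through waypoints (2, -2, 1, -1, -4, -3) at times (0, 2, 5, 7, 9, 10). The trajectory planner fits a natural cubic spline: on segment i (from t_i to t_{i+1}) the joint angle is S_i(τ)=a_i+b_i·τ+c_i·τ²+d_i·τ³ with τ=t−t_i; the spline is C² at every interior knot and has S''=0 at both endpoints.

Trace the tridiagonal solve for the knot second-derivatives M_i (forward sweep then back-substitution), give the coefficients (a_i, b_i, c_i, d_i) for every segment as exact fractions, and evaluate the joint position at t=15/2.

Δ: Δ0=-2, Δ1=1, Δ2=-1, Δ3=-3/2, Δ4=1
row 1: diag=10, rhs=18; c'=3/10, d'=9/5
row 2: denom=10−3·3/10=91/10; d'=(-12−3·9/5)/(91/10)=-174/91
row 3: denom=8−2·20/91=688/91; d'=(-3−2·-174/91)/(688/91)=75/688
row 4: denom=6−2·91/344=941/172; d'=(15−2·75/688)/(941/172)=5085/1882
back: M4=5085/1882
back: M3=75/688−91/344·5085/1882=-570/941
back: M2=-174/91−20/91·-570/941=-1674/941
back: M1=9/5−3/10·-1674/941=2196/941
M: M0=0, M1=2196/941, M2=-1674/941, M3=-570/941, M4=5085/1882, M5=0
seg 0: a=2, c=M0/2=0, d=(M1−M0)/(6·2)=183/941, b=Δ0−h0·(2M0+M1)/6=-2614/941
seg 1: a=-2, c=M1/2=1098/941, d=(M2−M1)/(6·3)=-215/941, b=Δ1−h1·(2M1+M2)/6=-418/941
seg 2: a=1, c=M2/2=-837/941, d=(M3−M2)/(6·2)=92/941, b=Δ2−h2·(2M2+M3)/6=365/941
seg 3: a=-1, c=M3/2=-285/941, d=(M4−M3)/(6·2)=2075/7528, b=Δ3−h3·(2M3+M4)/6=-1879/941
seg 4: a=-4, c=M4/2=5085/3764, d=(M5−M4)/(6·1)=-1695/3764, b=Δ4−h4·(2M4+M5)/6=187/1882
t_q=15/2 → seg 3, τ=1/2; S=-1+-1879/941·τ+-285/941·τ²+2075/7528·τ³=-122837/60224

  seg 0: a=2 b=-2614/941 c=0 d=183/941
  seg 1: a=-2 b=-418/941 c=1098/941 d=-215/941
  seg 2: a=1 b=365/941 c=-837/941 d=92/941
  seg 3: a=-1 b=-1879/941 c=-285/941 d=2075/7528
  seg 4: a=-4 b=187/1882 c=5085/3764 d=-1695/3764
S(15/2) = -122837/60224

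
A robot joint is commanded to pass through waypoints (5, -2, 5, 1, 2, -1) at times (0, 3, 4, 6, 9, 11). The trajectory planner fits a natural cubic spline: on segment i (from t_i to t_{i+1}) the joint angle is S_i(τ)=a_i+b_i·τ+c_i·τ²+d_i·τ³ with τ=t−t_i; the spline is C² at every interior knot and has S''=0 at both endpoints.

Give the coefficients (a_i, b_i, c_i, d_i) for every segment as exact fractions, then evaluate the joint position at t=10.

  seg 0: a=5 b=-8677/1319 c=0 d=16798/35613
  seg 1: a=-2 b=8121/1319 c=16798/3957 d=-13462/3957
  seg 2: a=5 b=17573/3957 c=-23588/3957 d=21689/15828
  seg 3: a=1 b=-3904/1319 c=17891/7914 d=-27611/71226
  seg 4: a=2 b=363/2638 c=-1620/1319 d=270/1319
S(10) = 2939/2638

Δ: Δ0=-7/3, Δ1=7, Δ2=-2, Δ3=1/3, Δ4=-3/2
row 1: diag=8, rhs=56; c'=1/8, d'=7
row 2: denom=6−1·1/8=47/8; d'=(-54−1·7)/(47/8)=-488/47
row 3: denom=10−2·16/47=438/47; d'=(14−2·-488/47)/(438/47)=817/219
row 4: denom=10−3·47/146=1319/146; d'=(-11−3·817/219)/(1319/146)=-3240/1319
back: M4=-3240/1319
back: M3=817/219−47/146·-3240/1319=17891/3957
back: M2=-488/47−16/47·17891/3957=-47176/3957
back: M1=7−1/8·-47176/3957=33596/3957
M: M0=0, M1=33596/3957, M2=-47176/3957, M3=17891/3957, M4=-3240/1319, M5=0
seg 0: a=5, c=M0/2=0, d=(M1−M0)/(6·3)=16798/35613, b=Δ0−h0·(2M0+M1)/6=-8677/1319
seg 1: a=-2, c=M1/2=16798/3957, d=(M2−M1)/(6·1)=-13462/3957, b=Δ1−h1·(2M1+M2)/6=8121/1319
seg 2: a=5, c=M2/2=-23588/3957, d=(M3−M2)/(6·2)=21689/15828, b=Δ2−h2·(2M2+M3)/6=17573/3957
seg 3: a=1, c=M3/2=17891/7914, d=(M4−M3)/(6·3)=-27611/71226, b=Δ3−h3·(2M3+M4)/6=-3904/1319
seg 4: a=2, c=M4/2=-1620/1319, d=(M5−M4)/(6·2)=270/1319, b=Δ4−h4·(2M4+M5)/6=363/2638
t_q=10 → seg 4, τ=1; S=2+363/2638·τ+-1620/1319·τ²+270/1319·τ³=2939/2638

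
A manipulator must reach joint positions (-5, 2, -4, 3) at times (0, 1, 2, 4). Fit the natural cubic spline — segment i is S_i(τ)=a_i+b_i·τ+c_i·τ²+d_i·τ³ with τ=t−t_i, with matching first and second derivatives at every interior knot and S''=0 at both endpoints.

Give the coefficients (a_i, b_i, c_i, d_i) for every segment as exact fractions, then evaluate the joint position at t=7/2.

Δ: Δ0=7, Δ1=-6, Δ2=7/2
row 1: diag=4, rhs=-78; c'=1/4, d'=-39/2
row 2: denom=6−1·1/4=23/4; d'=(57−1·-39/2)/(23/4)=306/23
back: M2=306/23
back: M1=-39/2−1/4·306/23=-525/23
M: M0=0, M1=-525/23, M2=306/23, M3=0
seg 0: a=-5, c=M0/2=0, d=(M1−M0)/(6·1)=-175/46, b=Δ0−h0·(2M0+M1)/6=497/46
seg 1: a=2, c=M1/2=-525/46, d=(M2−M1)/(6·1)=277/46, b=Δ1−h1·(2M1+M2)/6=-14/23
seg 2: a=-4, c=M2/2=153/23, d=(M3−M2)/(6·2)=-51/46, b=Δ2−h2·(2M2+M3)/6=-247/46
t_q=7/2 → seg 2, τ=3/2; S=-4+-247/46·τ+153/23·τ²+-51/46·τ³=-305/368

  seg 0: a=-5 b=497/46 c=0 d=-175/46
  seg 1: a=2 b=-14/23 c=-525/46 d=277/46
  seg 2: a=-4 b=-247/46 c=153/23 d=-51/46
S(7/2) = -305/368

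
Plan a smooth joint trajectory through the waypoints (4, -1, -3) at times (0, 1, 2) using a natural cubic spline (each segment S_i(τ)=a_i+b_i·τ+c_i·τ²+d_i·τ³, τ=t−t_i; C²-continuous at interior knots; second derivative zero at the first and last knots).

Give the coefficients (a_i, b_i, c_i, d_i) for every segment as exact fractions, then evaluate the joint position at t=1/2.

  seg 0: a=4 b=-23/4 c=0 d=3/4
  seg 1: a=-1 b=-7/2 c=9/4 d=-3/4
S(1/2) = 39/32

Δ: Δ0=-5, Δ1=-2
row 1: diag=4, rhs=18; c'=1/4, d'=9/2
back: M1=9/2
M: M0=0, M1=9/2, M2=0
seg 0: a=4, c=M0/2=0, d=(M1−M0)/(6·1)=3/4, b=Δ0−h0·(2M0+M1)/6=-23/4
seg 1: a=-1, c=M1/2=9/4, d=(M2−M1)/(6·1)=-3/4, b=Δ1−h1·(2M1+M2)/6=-7/2
t_q=1/2 → seg 0, τ=1/2; S=4+-23/4·τ+0·τ²+3/4·τ³=39/32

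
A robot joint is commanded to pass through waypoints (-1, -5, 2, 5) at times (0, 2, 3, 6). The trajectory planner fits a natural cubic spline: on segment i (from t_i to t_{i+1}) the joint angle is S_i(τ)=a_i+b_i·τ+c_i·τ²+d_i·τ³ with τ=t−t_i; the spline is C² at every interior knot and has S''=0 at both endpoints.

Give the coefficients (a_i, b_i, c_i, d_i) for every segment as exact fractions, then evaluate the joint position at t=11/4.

Δ: Δ0=-2, Δ1=7, Δ2=1
row 1: diag=6, rhs=54; c'=1/6, d'=9
row 2: denom=8−1·1/6=47/6; d'=(-36−1·9)/(47/6)=-270/47
back: M2=-270/47
back: M1=9−1/6·-270/47=468/47
M: M0=0, M1=468/47, M2=-270/47, M3=0
seg 0: a=-1, c=M0/2=0, d=(M1−M0)/(6·2)=39/47, b=Δ0−h0·(2M0+M1)/6=-250/47
seg 1: a=-5, c=M1/2=234/47, d=(M2−M1)/(6·1)=-123/47, b=Δ1−h1·(2M1+M2)/6=218/47
seg 2: a=2, c=M2/2=-135/47, d=(M3−M2)/(6·3)=15/47, b=Δ2−h2·(2M2+M3)/6=317/47
t_q=11/4 → seg 1, τ=3/4; S=-5+218/47·τ+234/47·τ²+-123/47·τ³=527/3008

  seg 0: a=-1 b=-250/47 c=0 d=39/47
  seg 1: a=-5 b=218/47 c=234/47 d=-123/47
  seg 2: a=2 b=317/47 c=-135/47 d=15/47
S(11/4) = 527/3008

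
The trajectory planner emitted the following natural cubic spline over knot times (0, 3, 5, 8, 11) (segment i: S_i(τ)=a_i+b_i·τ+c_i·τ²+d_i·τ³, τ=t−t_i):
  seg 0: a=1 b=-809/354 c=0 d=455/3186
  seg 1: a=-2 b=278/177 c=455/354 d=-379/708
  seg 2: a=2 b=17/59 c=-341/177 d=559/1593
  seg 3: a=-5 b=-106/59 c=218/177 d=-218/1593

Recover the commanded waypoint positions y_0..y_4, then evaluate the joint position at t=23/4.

y_0=1 y_1=-2 y_2=2 y_3=-5 y_4=-3
S(23/4) = 4835/3776

y_0 = S_0(0) = a_0 = 1
y_1 = S_1(0) = a_1 = -2
y_2 = S_2(0) = a_2 = 2
y_3 = S_3(0) = a_3 = -5
y_4 = S_3(3) = -3
t_q=23/4 is in segment 2 (τ=3/4); S_2(τ)=4835/3776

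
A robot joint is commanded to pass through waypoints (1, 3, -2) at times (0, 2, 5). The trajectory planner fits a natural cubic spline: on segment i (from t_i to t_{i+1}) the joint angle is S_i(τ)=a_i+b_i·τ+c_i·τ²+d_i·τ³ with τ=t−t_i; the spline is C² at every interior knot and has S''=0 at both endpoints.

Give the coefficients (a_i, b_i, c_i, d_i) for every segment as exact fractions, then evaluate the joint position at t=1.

  seg 0: a=1 b=23/15 c=0 d=-2/15
  seg 1: a=3 b=-1/15 c=-4/5 d=4/45
S(1) = 12/5

Δ: Δ0=1, Δ1=-5/3
row 1: diag=10, rhs=-16; c'=3/10, d'=-8/5
back: M1=-8/5
M: M0=0, M1=-8/5, M2=0
seg 0: a=1, c=M0/2=0, d=(M1−M0)/(6·2)=-2/15, b=Δ0−h0·(2M0+M1)/6=23/15
seg 1: a=3, c=M1/2=-4/5, d=(M2−M1)/(6·3)=4/45, b=Δ1−h1·(2M1+M2)/6=-1/15
t_q=1 → seg 0, τ=1; S=1+23/15·τ+0·τ²+-2/15·τ³=12/5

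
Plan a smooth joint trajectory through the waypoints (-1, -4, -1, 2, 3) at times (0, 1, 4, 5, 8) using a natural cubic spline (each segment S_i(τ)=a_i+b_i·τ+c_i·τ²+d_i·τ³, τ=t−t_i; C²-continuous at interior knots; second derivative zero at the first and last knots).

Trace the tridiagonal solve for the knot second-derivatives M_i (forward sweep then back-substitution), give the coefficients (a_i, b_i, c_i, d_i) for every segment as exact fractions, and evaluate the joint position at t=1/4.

Δ: Δ0=-3, Δ1=1, Δ2=3, Δ3=1/3
row 1: diag=8, rhs=24; c'=3/8, d'=3
row 2: denom=8−3·3/8=55/8; d'=(12−3·3)/(55/8)=24/55
row 3: denom=8−1·8/55=432/55; d'=(-16−1·24/55)/(432/55)=-113/54
back: M3=-113/54
back: M2=24/55−8/55·-113/54=20/27
back: M1=3−3/8·20/27=49/18
M: M0=0, M1=49/18, M2=20/27, M3=-113/54, M4=0
seg 0: a=-1, c=M0/2=0, d=(M1−M0)/(6·1)=49/108, b=Δ0−h0·(2M0+M1)/6=-373/108
seg 1: a=-4, c=M1/2=49/36, d=(M2−M1)/(6·3)=-107/972, b=Δ1−h1·(2M1+M2)/6=-113/54
seg 2: a=-1, c=M2/2=10/27, d=(M3−M2)/(6·1)=-17/36, b=Δ2−h2·(2M2+M3)/6=335/108
seg 3: a=2, c=M3/2=-113/108, d=(M4−M3)/(6·3)=113/972, b=Δ3−h3·(2M3+M4)/6=131/54
t_q=1/4 → seg 0, τ=1/4; S=-1+-373/108·τ+0·τ²+49/108·τ³=-4277/2304

  seg 0: a=-1 b=-373/108 c=0 d=49/108
  seg 1: a=-4 b=-113/54 c=49/36 d=-107/972
  seg 2: a=-1 b=335/108 c=10/27 d=-17/36
  seg 3: a=2 b=131/54 c=-113/108 d=113/972
S(1/4) = -4277/2304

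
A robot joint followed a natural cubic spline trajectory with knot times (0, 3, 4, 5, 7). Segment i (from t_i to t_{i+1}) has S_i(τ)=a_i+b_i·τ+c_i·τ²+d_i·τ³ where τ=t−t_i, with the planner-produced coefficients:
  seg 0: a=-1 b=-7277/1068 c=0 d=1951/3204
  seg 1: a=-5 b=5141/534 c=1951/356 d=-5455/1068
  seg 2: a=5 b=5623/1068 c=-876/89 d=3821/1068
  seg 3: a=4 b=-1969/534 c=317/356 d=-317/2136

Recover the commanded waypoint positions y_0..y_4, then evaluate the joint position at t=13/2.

y_0=-1 y_1=-5 y_2=5 y_3=4 y_4=-1
S(13/2) = -161/5696

y_0 = S_0(0) = a_0 = -1
y_1 = S_1(0) = a_1 = -5
y_2 = S_2(0) = a_2 = 5
y_3 = S_3(0) = a_3 = 4
y_4 = S_3(2) = -1
t_q=13/2 is in segment 3 (τ=3/2); S_3(τ)=-161/5696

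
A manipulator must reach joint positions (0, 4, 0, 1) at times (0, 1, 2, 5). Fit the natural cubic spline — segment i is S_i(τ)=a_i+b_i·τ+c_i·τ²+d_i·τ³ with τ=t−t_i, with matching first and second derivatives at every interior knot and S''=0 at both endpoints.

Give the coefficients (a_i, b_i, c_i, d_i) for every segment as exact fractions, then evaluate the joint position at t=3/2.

Δ: Δ0=4, Δ1=-4, Δ2=1/3
row 1: diag=4, rhs=-48; c'=1/4, d'=-12
row 2: denom=8−1·1/4=31/4; d'=(26−1·-12)/(31/4)=152/31
back: M2=152/31
back: M1=-12−1/4·152/31=-410/31
M: M0=0, M1=-410/31, M2=152/31, M3=0
seg 0: a=0, c=M0/2=0, d=(M1−M0)/(6·1)=-205/93, b=Δ0−h0·(2M0+M1)/6=577/93
seg 1: a=4, c=M1/2=-205/31, d=(M2−M1)/(6·1)=281/93, b=Δ1−h1·(2M1+M2)/6=-38/93
seg 2: a=0, c=M2/2=76/31, d=(M3−M2)/(6·3)=-76/279, b=Δ2−h2·(2M2+M3)/6=-425/93
t_q=3/2 → seg 1, τ=1/2; S=4+-38/93·τ+-205/31·τ²+281/93·τ³=625/248

  seg 0: a=0 b=577/93 c=0 d=-205/93
  seg 1: a=4 b=-38/93 c=-205/31 d=281/93
  seg 2: a=0 b=-425/93 c=76/31 d=-76/279
S(3/2) = 625/248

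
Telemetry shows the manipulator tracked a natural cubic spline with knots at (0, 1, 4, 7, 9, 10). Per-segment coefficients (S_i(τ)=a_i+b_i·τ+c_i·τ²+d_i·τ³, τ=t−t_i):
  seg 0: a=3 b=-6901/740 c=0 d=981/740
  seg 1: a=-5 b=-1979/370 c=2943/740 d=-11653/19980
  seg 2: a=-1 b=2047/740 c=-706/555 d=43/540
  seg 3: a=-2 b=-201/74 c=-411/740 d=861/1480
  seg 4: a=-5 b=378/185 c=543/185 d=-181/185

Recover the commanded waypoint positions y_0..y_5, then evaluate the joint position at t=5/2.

y_0=3 y_1=-5 y_2=-1 y_3=-2 y_4=-5 y_5=-1
S(5/2) = -7155/1184

y_0 = S_0(0) = a_0 = 3
y_1 = S_1(0) = a_1 = -5
y_2 = S_2(0) = a_2 = -1
y_3 = S_3(0) = a_3 = -2
y_4 = S_4(0) = a_4 = -5
y_5 = S_4(1) = -1
t_q=5/2 is in segment 1 (τ=3/2); S_1(τ)=-7155/1184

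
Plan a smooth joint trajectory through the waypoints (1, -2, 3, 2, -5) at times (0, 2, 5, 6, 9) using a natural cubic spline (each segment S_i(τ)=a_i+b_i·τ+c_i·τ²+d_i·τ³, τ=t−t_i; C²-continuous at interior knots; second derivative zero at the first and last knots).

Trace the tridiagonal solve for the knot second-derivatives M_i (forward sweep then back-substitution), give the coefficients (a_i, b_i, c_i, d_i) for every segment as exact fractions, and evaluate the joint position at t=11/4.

Δ: Δ0=-3/2, Δ1=5/3, Δ2=-1, Δ3=-7/3
row 1: diag=10, rhs=19; c'=3/10, d'=19/10
row 2: denom=8−3·3/10=71/10; d'=(-16−3·19/10)/(71/10)=-217/71
row 3: denom=8−1·10/71=558/71; d'=(-8−1·-217/71)/(558/71)=-39/62
back: M3=-39/62
back: M2=-217/71−10/71·-39/62=-92/31
back: M1=19/10−3/10·-92/31=173/62
M: M0=0, M1=173/62, M2=-92/31, M3=-39/62, M4=0
seg 0: a=1, c=M0/2=0, d=(M1−M0)/(6·2)=173/744, b=Δ0−h0·(2M0+M1)/6=-226/93
seg 1: a=-2, c=M1/2=173/124, d=(M2−M1)/(6·3)=-119/372, b=Δ1−h1·(2M1+M2)/6=67/186
seg 2: a=3, c=M2/2=-46/31, d=(M3−M2)/(6·1)=145/372, b=Δ2−h2·(2M2+M3)/6=35/372
seg 3: a=2, c=M3/2=-39/124, d=(M4−M3)/(6·3)=13/372, b=Δ3−h3·(2M3+M4)/6=-317/186
t_q=11/4 → seg 1, τ=3/4; S=-2+67/186·τ+173/124·τ²+-119/372·τ³=-8571/7936

  seg 0: a=1 b=-226/93 c=0 d=173/744
  seg 1: a=-2 b=67/186 c=173/124 d=-119/372
  seg 2: a=3 b=35/372 c=-46/31 d=145/372
  seg 3: a=2 b=-317/186 c=-39/124 d=13/372
S(11/4) = -8571/7936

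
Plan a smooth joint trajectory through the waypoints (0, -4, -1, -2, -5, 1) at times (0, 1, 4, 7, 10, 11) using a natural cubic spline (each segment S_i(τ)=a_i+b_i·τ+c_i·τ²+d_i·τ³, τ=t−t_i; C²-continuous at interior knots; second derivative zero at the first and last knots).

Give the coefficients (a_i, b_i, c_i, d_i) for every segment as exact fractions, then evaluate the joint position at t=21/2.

  seg 0: a=0 b=-10981/2331 c=0 d=1657/2331
  seg 1: a=-4 b=-6010/2331 c=1657/777 d=-6572/20979
  seg 2: a=-1 b=4100/2331 c=-1601/2331 d=-2/567
  seg 3: a=-2 b=-5728/2331 c=-1675/2331 d=8422/20979
  seg 4: a=-5 b=9488/2331 c=2249/777 d=-2249/2331
S(21/2) = -14681/6216

Δ: Δ0=-4, Δ1=1, Δ2=-1/3, Δ3=-1, Δ4=6
row 1: diag=8, rhs=30; c'=3/8, d'=15/4
row 2: denom=12−3·3/8=87/8; d'=(-8−3·15/4)/(87/8)=-154/87
row 3: denom=12−3·8/29=324/29; d'=(-4−3·-154/87)/(324/29)=19/162
row 4: denom=8−3·29/108=259/36; d'=(42−3·19/162)/(259/36)=4498/777
back: M4=4498/777
back: M3=19/162−29/108·4498/777=-3350/2331
back: M2=-154/87−8/29·-3350/2331=-3202/2331
back: M1=15/4−3/8·-3202/2331=3314/777
M: M0=0, M1=3314/777, M2=-3202/2331, M3=-3350/2331, M4=4498/777, M5=0
seg 0: a=0, c=M0/2=0, d=(M1−M0)/(6·1)=1657/2331, b=Δ0−h0·(2M0+M1)/6=-10981/2331
seg 1: a=-4, c=M1/2=1657/777, d=(M2−M1)/(6·3)=-6572/20979, b=Δ1−h1·(2M1+M2)/6=-6010/2331
seg 2: a=-1, c=M2/2=-1601/2331, d=(M3−M2)/(6·3)=-2/567, b=Δ2−h2·(2M2+M3)/6=4100/2331
seg 3: a=-2, c=M3/2=-1675/2331, d=(M4−M3)/(6·3)=8422/20979, b=Δ3−h3·(2M3+M4)/6=-5728/2331
seg 4: a=-5, c=M4/2=2249/777, d=(M5−M4)/(6·1)=-2249/2331, b=Δ4−h4·(2M4+M5)/6=9488/2331
t_q=21/2 → seg 4, τ=1/2; S=-5+9488/2331·τ+2249/777·τ²+-2249/2331·τ³=-14681/6216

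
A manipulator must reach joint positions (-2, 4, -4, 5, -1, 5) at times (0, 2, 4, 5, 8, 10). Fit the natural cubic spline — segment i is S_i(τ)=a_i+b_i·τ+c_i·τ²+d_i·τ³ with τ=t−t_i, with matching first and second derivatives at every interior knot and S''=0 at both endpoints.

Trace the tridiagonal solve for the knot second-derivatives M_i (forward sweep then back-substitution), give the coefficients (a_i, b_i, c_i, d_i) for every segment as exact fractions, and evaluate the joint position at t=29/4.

  seg 0: a=-2 b=4787/761 c=0 d=-626/761
  seg 1: a=4 b=-2725/761 c=-3756/761 d=7193/3044
  seg 2: a=-4 b=3830/761 c=14067/1522 d=-8029/1522
  seg 3: a=5 b=11707/1522 c=-5010/761 d=1701/1522
  seg 4: a=-1 b=-1243/761 c=5289/1522 d=-1763/3044
S(29/4) = 166397/97408

Δ: Δ0=3, Δ1=-4, Δ2=9, Δ3=-2, Δ4=3
row 1: diag=8, rhs=-42; c'=1/4, d'=-21/4
row 2: denom=6−2·1/4=11/2; d'=(78−2·-21/4)/(11/2)=177/11
row 3: denom=8−1·2/11=86/11; d'=(-66−1·177/11)/(86/11)=-21/2
row 4: denom=10−3·33/86=761/86; d'=(30−3·-21/2)/(761/86)=5289/761
back: M4=5289/761
back: M3=-21/2−33/86·5289/761=-10020/761
back: M2=177/11−2/11·-10020/761=14067/761
back: M1=-21/4−1/4·14067/761=-7512/761
M: M0=0, M1=-7512/761, M2=14067/761, M3=-10020/761, M4=5289/761, M5=0
seg 0: a=-2, c=M0/2=0, d=(M1−M0)/(6·2)=-626/761, b=Δ0−h0·(2M0+M1)/6=4787/761
seg 1: a=4, c=M1/2=-3756/761, d=(M2−M1)/(6·2)=7193/3044, b=Δ1−h1·(2M1+M2)/6=-2725/761
seg 2: a=-4, c=M2/2=14067/1522, d=(M3−M2)/(6·1)=-8029/1522, b=Δ2−h2·(2M2+M3)/6=3830/761
seg 3: a=5, c=M3/2=-5010/761, d=(M4−M3)/(6·3)=1701/1522, b=Δ3−h3·(2M3+M4)/6=11707/1522
seg 4: a=-1, c=M4/2=5289/1522, d=(M5−M4)/(6·2)=-1763/3044, b=Δ4−h4·(2M4+M5)/6=-1243/761
t_q=29/4 → seg 3, τ=9/4; S=5+11707/1522·τ+-5010/761·τ²+1701/1522·τ³=166397/97408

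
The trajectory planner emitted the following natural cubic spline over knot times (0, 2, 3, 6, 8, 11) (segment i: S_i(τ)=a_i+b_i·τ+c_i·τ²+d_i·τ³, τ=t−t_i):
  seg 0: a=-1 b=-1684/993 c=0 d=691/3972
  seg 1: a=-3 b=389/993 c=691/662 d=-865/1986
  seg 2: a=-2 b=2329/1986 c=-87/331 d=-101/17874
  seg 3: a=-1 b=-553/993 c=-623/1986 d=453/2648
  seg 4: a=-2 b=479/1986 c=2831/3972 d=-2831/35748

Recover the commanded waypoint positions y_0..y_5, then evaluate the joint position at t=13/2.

y_0 = S_0(0) = a_0 = -1
y_1 = S_1(0) = a_1 = -3
y_2 = S_2(0) = a_2 = -2
y_3 = S_3(0) = a_3 = -1
y_4 = S_4(0) = a_4 = -2
y_5 = S_4(3) = 3
t_q=13/2 is in segment 3 (τ=1/2); S_3(τ)=-28291/21184

y_0=-1 y_1=-3 y_2=-2 y_3=-1 y_4=-2 y_5=3
S(13/2) = -28291/21184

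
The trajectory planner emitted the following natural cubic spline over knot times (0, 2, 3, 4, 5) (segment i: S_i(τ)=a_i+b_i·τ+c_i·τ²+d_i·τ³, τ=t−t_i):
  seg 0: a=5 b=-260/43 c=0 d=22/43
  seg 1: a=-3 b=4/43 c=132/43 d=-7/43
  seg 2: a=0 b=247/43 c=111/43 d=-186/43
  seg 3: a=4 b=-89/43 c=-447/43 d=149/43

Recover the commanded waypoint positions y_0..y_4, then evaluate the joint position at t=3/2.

y_0 = S_0(0) = a_0 = 5
y_1 = S_1(0) = a_1 = -3
y_2 = S_2(0) = a_2 = 0
y_3 = S_3(0) = a_3 = 4
y_4 = S_3(1) = -5
t_q=3/2 is in segment 0 (τ=3/2); S_0(τ)=-403/172

y_0=5 y_1=-3 y_2=0 y_3=4 y_4=-5
S(3/2) = -403/172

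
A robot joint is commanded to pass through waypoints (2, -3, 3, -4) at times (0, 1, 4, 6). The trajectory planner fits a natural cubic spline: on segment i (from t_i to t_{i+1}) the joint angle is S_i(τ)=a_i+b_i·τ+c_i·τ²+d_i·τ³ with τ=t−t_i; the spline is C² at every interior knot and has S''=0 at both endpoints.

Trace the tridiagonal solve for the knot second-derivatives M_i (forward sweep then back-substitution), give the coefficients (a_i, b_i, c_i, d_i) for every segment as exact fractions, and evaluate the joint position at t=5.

  seg 0: a=2 b=-883/142 c=0 d=173/142
  seg 1: a=-3 b=-182/71 c=519/142 d=-101/142
  seg 2: a=3 b=23/142 c=-195/71 d=65/142
S(5) = 62/71

Δ: Δ0=-5, Δ1=2, Δ2=-7/2
row 1: diag=8, rhs=42; c'=3/8, d'=21/4
row 2: denom=10−3·3/8=71/8; d'=(-33−3·21/4)/(71/8)=-390/71
back: M2=-390/71
back: M1=21/4−3/8·-390/71=519/71
M: M0=0, M1=519/71, M2=-390/71, M3=0
seg 0: a=2, c=M0/2=0, d=(M1−M0)/(6·1)=173/142, b=Δ0−h0·(2M0+M1)/6=-883/142
seg 1: a=-3, c=M1/2=519/142, d=(M2−M1)/(6·3)=-101/142, b=Δ1−h1·(2M1+M2)/6=-182/71
seg 2: a=3, c=M2/2=-195/71, d=(M3−M2)/(6·2)=65/142, b=Δ2−h2·(2M2+M3)/6=23/142
t_q=5 → seg 2, τ=1; S=3+23/142·τ+-195/71·τ²+65/142·τ³=62/71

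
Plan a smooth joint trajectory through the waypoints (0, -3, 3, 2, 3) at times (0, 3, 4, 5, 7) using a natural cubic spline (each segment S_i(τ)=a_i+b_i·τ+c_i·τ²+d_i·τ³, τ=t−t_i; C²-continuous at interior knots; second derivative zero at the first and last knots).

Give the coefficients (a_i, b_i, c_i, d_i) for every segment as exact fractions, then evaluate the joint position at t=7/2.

  seg 0: a=0 b=-1583/356 c=0 d=409/1068
  seg 1: a=-3 b=1049/178 c=1227/356 d=-1189/356
  seg 2: a=3 b=985/356 c=-585/89 d=999/356
  seg 3: a=2 b=-349/178 c=657/356 d=-219/712
S(7/2) = 1113/2848

Δ: Δ0=-1, Δ1=6, Δ2=-1, Δ3=1/2
row 1: diag=8, rhs=42; c'=1/8, d'=21/4
row 2: denom=4−1·1/8=31/8; d'=(-42−1·21/4)/(31/8)=-378/31
row 3: denom=6−1·8/31=178/31; d'=(9−1·-378/31)/(178/31)=657/178
back: M3=657/178
back: M2=-378/31−8/31·657/178=-1170/89
back: M1=21/4−1/8·-1170/89=1227/178
M: M0=0, M1=1227/178, M2=-1170/89, M3=657/178, M4=0
seg 0: a=0, c=M0/2=0, d=(M1−M0)/(6·3)=409/1068, b=Δ0−h0·(2M0+M1)/6=-1583/356
seg 1: a=-3, c=M1/2=1227/356, d=(M2−M1)/(6·1)=-1189/356, b=Δ1−h1·(2M1+M2)/6=1049/178
seg 2: a=3, c=M2/2=-585/89, d=(M3−M2)/(6·1)=999/356, b=Δ2−h2·(2M2+M3)/6=985/356
seg 3: a=2, c=M3/2=657/356, d=(M4−M3)/(6·2)=-219/712, b=Δ3−h3·(2M3+M4)/6=-349/178
t_q=7/2 → seg 1, τ=1/2; S=-3+1049/178·τ+1227/356·τ²+-1189/356·τ³=1113/2848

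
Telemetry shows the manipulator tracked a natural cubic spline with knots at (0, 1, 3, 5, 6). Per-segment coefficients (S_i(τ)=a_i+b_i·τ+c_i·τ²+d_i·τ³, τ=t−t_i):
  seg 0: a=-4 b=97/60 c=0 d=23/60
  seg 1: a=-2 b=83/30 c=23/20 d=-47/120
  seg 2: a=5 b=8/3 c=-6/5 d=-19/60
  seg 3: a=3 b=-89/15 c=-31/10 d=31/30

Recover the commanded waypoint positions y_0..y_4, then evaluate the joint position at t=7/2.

y_0=-4 y_1=-2 y_2=5 y_3=3 y_4=-5
S(7/2) = 959/160

y_0 = S_0(0) = a_0 = -4
y_1 = S_1(0) = a_1 = -2
y_2 = S_2(0) = a_2 = 5
y_3 = S_3(0) = a_3 = 3
y_4 = S_3(1) = -5
t_q=7/2 is in segment 2 (τ=1/2); S_2(τ)=959/160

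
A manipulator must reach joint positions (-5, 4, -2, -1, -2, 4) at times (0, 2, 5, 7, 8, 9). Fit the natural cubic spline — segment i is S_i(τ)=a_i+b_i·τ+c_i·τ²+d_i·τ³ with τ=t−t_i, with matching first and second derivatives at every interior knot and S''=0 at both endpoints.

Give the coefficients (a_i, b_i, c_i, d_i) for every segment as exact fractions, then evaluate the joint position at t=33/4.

  seg 0: a=-5 b=23963/3866 c=0 d=-3283/7732
  seg 1: a=4 b=4265/3866 c=-9849/3866 d=975/1933
  seg 2: a=-2 b=-2179/3866 c=7701/3866 d=-5645/7732
  seg 3: a=-1 b=-5245/3866 c=-4617/1933 d=10613/3866
  seg 4: a=-2 b=4063/1933 c=22605/3866 d=-7535/3866
S(33/4) = -281947/247424

Δ: Δ0=9/2, Δ1=-2, Δ2=1/2, Δ3=-1, Δ4=6
row 1: diag=10, rhs=-39; c'=3/10, d'=-39/10
row 2: denom=10−3·3/10=91/10; d'=(15−3·-39/10)/(91/10)=267/91
row 3: denom=6−2·20/91=506/91; d'=(-9−2·267/91)/(506/91)=-123/46
row 4: denom=4−1·91/506=1933/506; d'=(42−1·-123/46)/(1933/506)=22605/1933
back: M4=22605/1933
back: M3=-123/46−91/506·22605/1933=-9234/1933
back: M2=267/91−20/91·-9234/1933=7701/1933
back: M1=-39/10−3/10·7701/1933=-9849/1933
M: M0=0, M1=-9849/1933, M2=7701/1933, M3=-9234/1933, M4=22605/1933, M5=0
seg 0: a=-5, c=M0/2=0, d=(M1−M0)/(6·2)=-3283/7732, b=Δ0−h0·(2M0+M1)/6=23963/3866
seg 1: a=4, c=M1/2=-9849/3866, d=(M2−M1)/(6·3)=975/1933, b=Δ1−h1·(2M1+M2)/6=4265/3866
seg 2: a=-2, c=M2/2=7701/3866, d=(M3−M2)/(6·2)=-5645/7732, b=Δ2−h2·(2M2+M3)/6=-2179/3866
seg 3: a=-1, c=M3/2=-4617/1933, d=(M4−M3)/(6·1)=10613/3866, b=Δ3−h3·(2M3+M4)/6=-5245/3866
seg 4: a=-2, c=M4/2=22605/3866, d=(M5−M4)/(6·1)=-7535/3866, b=Δ4−h4·(2M4+M5)/6=4063/1933
t_q=33/4 → seg 4, τ=1/4; S=-2+4063/1933·τ+22605/3866·τ²+-7535/3866·τ³=-281947/247424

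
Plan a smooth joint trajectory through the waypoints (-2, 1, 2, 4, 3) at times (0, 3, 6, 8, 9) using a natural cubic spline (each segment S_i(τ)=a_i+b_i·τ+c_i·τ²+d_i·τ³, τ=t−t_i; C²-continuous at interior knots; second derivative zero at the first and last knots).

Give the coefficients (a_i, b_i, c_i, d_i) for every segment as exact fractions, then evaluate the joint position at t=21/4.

Δ: Δ0=1, Δ1=1/3, Δ2=1, Δ3=-1
row 1: diag=12, rhs=-4; c'=1/4, d'=-1/3
row 2: denom=10−3·1/4=37/4; d'=(4−3·-1/3)/(37/4)=20/37
row 3: denom=6−2·8/37=206/37; d'=(-12−2·20/37)/(206/37)=-242/103
back: M3=-242/103
back: M2=20/37−8/37·-242/103=108/103
back: M1=-1/3−1/4·108/103=-184/309
M: M0=0, M1=-184/309, M2=108/103, M3=-242/103, M4=0
seg 0: a=-2, c=M0/2=0, d=(M1−M0)/(6·3)=-92/2781, b=Δ0−h0·(2M0+M1)/6=401/309
seg 1: a=1, c=M1/2=-92/309, d=(M2−M1)/(6·3)=254/2781, b=Δ1−h1·(2M1+M2)/6=125/309
seg 2: a=2, c=M2/2=54/103, d=(M3−M2)/(6·2)=-175/618, b=Δ2−h2·(2M2+M3)/6=335/309
seg 3: a=4, c=M3/2=-121/103, d=(M4−M3)/(6·1)=121/309, b=Δ3−h3·(2M3+M4)/6=-67/309
t_q=21/4 → seg 1, τ=9/4; S=1+125/309·τ+-92/309·τ²+254/2781·τ³=4757/3296

  seg 0: a=-2 b=401/309 c=0 d=-92/2781
  seg 1: a=1 b=125/309 c=-92/309 d=254/2781
  seg 2: a=2 b=335/309 c=54/103 d=-175/618
  seg 3: a=4 b=-67/309 c=-121/103 d=121/309
S(21/4) = 4757/3296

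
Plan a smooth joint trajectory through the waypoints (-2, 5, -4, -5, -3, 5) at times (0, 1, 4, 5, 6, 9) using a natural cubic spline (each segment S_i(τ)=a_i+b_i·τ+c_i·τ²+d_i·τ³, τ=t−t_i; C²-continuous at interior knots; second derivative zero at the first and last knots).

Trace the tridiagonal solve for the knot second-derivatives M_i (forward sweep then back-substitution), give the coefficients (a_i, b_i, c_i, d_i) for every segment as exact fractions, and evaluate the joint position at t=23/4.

Δ: Δ0=7, Δ1=-3, Δ2=-1, Δ3=2, Δ4=8/3
row 1: diag=8, rhs=-60; c'=3/8, d'=-15/2
row 2: denom=8−3·3/8=55/8; d'=(12−3·-15/2)/(55/8)=276/55
row 3: denom=4−1·8/55=212/55; d'=(18−1·276/55)/(212/55)=357/106
row 4: denom=8−1·55/212=1641/212; d'=(4−1·357/106)/(1641/212)=134/1641
back: M4=134/1641
back: M3=357/106−55/212·134/1641=5492/1641
back: M2=276/55−8/55·5492/1641=7436/1641
back: M1=-15/2−3/8·7436/1641=-5032/547
M: M0=0, M1=-5032/547, M2=7436/1641, M3=5492/1641, M4=134/1641, M5=0
seg 0: a=-2, c=M0/2=0, d=(M1−M0)/(6·1)=-2516/1641, b=Δ0−h0·(2M0+M1)/6=14003/1641
seg 1: a=5, c=M1/2=-2516/547, d=(M2−M1)/(6·3)=11266/14769, b=Δ1−h1·(2M1+M2)/6=6455/1641
seg 2: a=-4, c=M2/2=3718/1641, d=(M3−M2)/(6·1)=-108/547, b=Δ2−h2·(2M2+M3)/6=-5035/1641
seg 3: a=-5, c=M3/2=2746/1641, d=(M4−M3)/(6·1)=-893/1641, b=Δ3−h3·(2M3+M4)/6=1429/1641
seg 4: a=-3, c=M4/2=67/1641, d=(M5−M4)/(6·3)=-67/14769, b=Δ4−h4·(2M4+M5)/6=1414/547
t_q=23/4 → seg 3, τ=3/4; S=-5+1429/1641·τ+2746/1641·τ²+-893/1641·τ³=-127261/35008

  seg 0: a=-2 b=14003/1641 c=0 d=-2516/1641
  seg 1: a=5 b=6455/1641 c=-2516/547 d=11266/14769
  seg 2: a=-4 b=-5035/1641 c=3718/1641 d=-108/547
  seg 3: a=-5 b=1429/1641 c=2746/1641 d=-893/1641
  seg 4: a=-3 b=1414/547 c=67/1641 d=-67/14769
S(23/4) = -127261/35008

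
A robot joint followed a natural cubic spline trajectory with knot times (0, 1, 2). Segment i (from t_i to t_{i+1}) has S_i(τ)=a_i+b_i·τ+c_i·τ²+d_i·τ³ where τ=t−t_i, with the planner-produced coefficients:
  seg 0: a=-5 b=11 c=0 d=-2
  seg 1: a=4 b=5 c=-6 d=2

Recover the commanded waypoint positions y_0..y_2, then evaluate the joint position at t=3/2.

y_0=-5 y_1=4 y_2=5
S(3/2) = 21/4

y_0 = S_0(0) = a_0 = -5
y_1 = S_1(0) = a_1 = 4
y_2 = S_1(1) = 5
t_q=3/2 is in segment 1 (τ=1/2); S_1(τ)=21/4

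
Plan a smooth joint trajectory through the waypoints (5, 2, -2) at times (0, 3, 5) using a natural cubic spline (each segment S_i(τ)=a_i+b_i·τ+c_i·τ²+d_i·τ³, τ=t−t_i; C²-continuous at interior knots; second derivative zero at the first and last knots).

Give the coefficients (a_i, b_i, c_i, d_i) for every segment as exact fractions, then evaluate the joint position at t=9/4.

  seg 0: a=5 b=-7/10 c=0 d=-1/30
  seg 1: a=2 b=-8/5 c=-3/10 d=1/20
S(9/4) = 1949/640

Δ: Δ0=-1, Δ1=-2
row 1: diag=10, rhs=-6; c'=1/5, d'=-3/5
back: M1=-3/5
M: M0=0, M1=-3/5, M2=0
seg 0: a=5, c=M0/2=0, d=(M1−M0)/(6·3)=-1/30, b=Δ0−h0·(2M0+M1)/6=-7/10
seg 1: a=2, c=M1/2=-3/10, d=(M2−M1)/(6·2)=1/20, b=Δ1−h1·(2M1+M2)/6=-8/5
t_q=9/4 → seg 0, τ=9/4; S=5+-7/10·τ+0·τ²+-1/30·τ³=1949/640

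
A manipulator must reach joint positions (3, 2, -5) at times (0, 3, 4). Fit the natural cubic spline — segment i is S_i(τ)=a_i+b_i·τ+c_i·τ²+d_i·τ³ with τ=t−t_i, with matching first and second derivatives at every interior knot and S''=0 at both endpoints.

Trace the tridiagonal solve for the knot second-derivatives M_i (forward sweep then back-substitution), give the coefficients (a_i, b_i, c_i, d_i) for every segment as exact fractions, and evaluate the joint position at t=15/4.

  seg 0: a=3 b=13/6 c=0 d=-5/18
  seg 1: a=2 b=-16/3 c=-5/2 d=5/6
S(15/4) = -391/128

Δ: Δ0=-1/3, Δ1=-7
row 1: diag=8, rhs=-40; c'=1/8, d'=-5
back: M1=-5
M: M0=0, M1=-5, M2=0
seg 0: a=3, c=M0/2=0, d=(M1−M0)/(6·3)=-5/18, b=Δ0−h0·(2M0+M1)/6=13/6
seg 1: a=2, c=M1/2=-5/2, d=(M2−M1)/(6·1)=5/6, b=Δ1−h1·(2M1+M2)/6=-16/3
t_q=15/4 → seg 1, τ=3/4; S=2+-16/3·τ+-5/2·τ²+5/6·τ³=-391/128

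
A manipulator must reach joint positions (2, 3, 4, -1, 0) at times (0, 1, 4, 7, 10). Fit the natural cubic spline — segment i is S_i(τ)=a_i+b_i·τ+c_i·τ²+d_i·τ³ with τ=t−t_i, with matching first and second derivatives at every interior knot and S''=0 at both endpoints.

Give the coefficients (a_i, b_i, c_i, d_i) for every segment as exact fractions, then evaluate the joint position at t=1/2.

Δ: Δ0=1, Δ1=1/3, Δ2=-5/3, Δ3=1/3
row 1: diag=8, rhs=-4; c'=3/8, d'=-1/2
row 2: denom=12−3·3/8=87/8; d'=(-12−3·-1/2)/(87/8)=-28/29
row 3: denom=12−3·8/29=324/29; d'=(12−3·-28/29)/(324/29)=4/3
back: M3=4/3
back: M2=-28/29−8/29·4/3=-4/3
back: M1=-1/2−3/8·-4/3=0
M: M0=0, M1=0, M2=-4/3, M3=4/3, M4=0
seg 0: a=2, c=M0/2=0, d=(M1−M0)/(6·1)=0, b=Δ0−h0·(2M0+M1)/6=1
seg 1: a=3, c=M1/2=0, d=(M2−M1)/(6·3)=-2/27, b=Δ1−h1·(2M1+M2)/6=1
seg 2: a=4, c=M2/2=-2/3, d=(M3−M2)/(6·3)=4/27, b=Δ2−h2·(2M2+M3)/6=-1
seg 3: a=-1, c=M3/2=2/3, d=(M4−M3)/(6·3)=-2/27, b=Δ3−h3·(2M3+M4)/6=-1
t_q=1/2 → seg 0, τ=1/2; S=2+1·τ+0·τ²+0·τ³=5/2

  seg 0: a=2 b=1 c=0 d=0
  seg 1: a=3 b=1 c=0 d=-2/27
  seg 2: a=4 b=-1 c=-2/3 d=4/27
  seg 3: a=-1 b=-1 c=2/3 d=-2/27
S(1/2) = 5/2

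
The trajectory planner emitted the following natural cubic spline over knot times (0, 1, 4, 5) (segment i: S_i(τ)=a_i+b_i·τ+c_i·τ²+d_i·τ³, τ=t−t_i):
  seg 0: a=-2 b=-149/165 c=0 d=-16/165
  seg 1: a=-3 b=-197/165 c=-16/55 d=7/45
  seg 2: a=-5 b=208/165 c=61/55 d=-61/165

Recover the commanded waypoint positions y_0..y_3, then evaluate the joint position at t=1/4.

y_0 = S_0(0) = a_0 = -2
y_1 = S_1(0) = a_1 = -3
y_2 = S_2(0) = a_2 = -5
y_3 = S_2(1) = -3
t_q=1/4 is in segment 0 (τ=1/4); S_0(τ)=-49/22

y_0=-2 y_1=-3 y_2=-5 y_3=-3
S(1/4) = -49/22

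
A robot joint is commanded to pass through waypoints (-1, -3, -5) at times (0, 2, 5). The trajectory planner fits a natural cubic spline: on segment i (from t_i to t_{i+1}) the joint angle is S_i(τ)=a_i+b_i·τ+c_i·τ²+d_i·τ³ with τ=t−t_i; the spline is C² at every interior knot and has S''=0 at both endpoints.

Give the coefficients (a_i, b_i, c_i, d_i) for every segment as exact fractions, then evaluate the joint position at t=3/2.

  seg 0: a=-1 b=-16/15 c=0 d=1/60
  seg 1: a=-3 b=-13/15 c=1/10 d=-1/90
S(3/2) = -407/160

Δ: Δ0=-1, Δ1=-2/3
row 1: diag=10, rhs=2; c'=3/10, d'=1/5
back: M1=1/5
M: M0=0, M1=1/5, M2=0
seg 0: a=-1, c=M0/2=0, d=(M1−M0)/(6·2)=1/60, b=Δ0−h0·(2M0+M1)/6=-16/15
seg 1: a=-3, c=M1/2=1/10, d=(M2−M1)/(6·3)=-1/90, b=Δ1−h1·(2M1+M2)/6=-13/15
t_q=3/2 → seg 0, τ=3/2; S=-1+-16/15·τ+0·τ²+1/60·τ³=-407/160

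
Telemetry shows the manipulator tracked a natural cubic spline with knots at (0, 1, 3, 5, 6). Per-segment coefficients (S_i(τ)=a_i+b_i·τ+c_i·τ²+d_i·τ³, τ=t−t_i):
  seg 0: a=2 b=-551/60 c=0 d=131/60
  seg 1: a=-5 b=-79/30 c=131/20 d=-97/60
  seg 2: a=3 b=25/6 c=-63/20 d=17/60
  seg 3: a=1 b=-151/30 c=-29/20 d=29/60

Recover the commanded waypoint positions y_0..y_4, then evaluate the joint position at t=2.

y_0 = S_0(0) = a_0 = 2
y_1 = S_1(0) = a_1 = -5
y_2 = S_2(0) = a_2 = 3
y_3 = S_3(0) = a_3 = 1
y_4 = S_3(1) = -5
t_q=2 is in segment 1 (τ=1); S_1(τ)=-27/10

y_0=2 y_1=-5 y_2=3 y_3=1 y_4=-5
S(2) = -27/10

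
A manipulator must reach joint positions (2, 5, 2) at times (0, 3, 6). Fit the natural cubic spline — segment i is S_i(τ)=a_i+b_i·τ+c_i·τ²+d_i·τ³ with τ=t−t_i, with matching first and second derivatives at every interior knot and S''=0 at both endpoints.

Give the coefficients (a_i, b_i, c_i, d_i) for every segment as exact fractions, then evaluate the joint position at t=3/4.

  seg 0: a=2 b=3/2 c=0 d=-1/18
  seg 1: a=5 b=0 c=-1/2 d=1/18
S(3/4) = 397/128

Δ: Δ0=1, Δ1=-1
row 1: diag=12, rhs=-12; c'=1/4, d'=-1
back: M1=-1
M: M0=0, M1=-1, M2=0
seg 0: a=2, c=M0/2=0, d=(M1−M0)/(6·3)=-1/18, b=Δ0−h0·(2M0+M1)/6=3/2
seg 1: a=5, c=M1/2=-1/2, d=(M2−M1)/(6·3)=1/18, b=Δ1−h1·(2M1+M2)/6=0
t_q=3/4 → seg 0, τ=3/4; S=2+3/2·τ+0·τ²+-1/18·τ³=397/128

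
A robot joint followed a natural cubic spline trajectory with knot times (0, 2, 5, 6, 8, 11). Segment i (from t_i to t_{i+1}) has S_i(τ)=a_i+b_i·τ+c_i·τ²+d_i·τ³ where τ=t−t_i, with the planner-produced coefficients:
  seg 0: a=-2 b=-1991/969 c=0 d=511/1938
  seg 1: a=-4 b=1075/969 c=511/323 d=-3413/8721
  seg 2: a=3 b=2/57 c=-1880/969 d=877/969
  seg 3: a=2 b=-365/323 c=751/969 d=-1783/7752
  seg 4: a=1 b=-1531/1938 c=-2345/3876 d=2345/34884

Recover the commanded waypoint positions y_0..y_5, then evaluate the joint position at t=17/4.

y_0 = S_0(0) = a_0 = -2
y_1 = S_1(0) = a_1 = -4
y_2 = S_2(0) = a_2 = 3
y_3 = S_3(0) = a_3 = 2
y_4 = S_4(0) = a_4 = 1
y_5 = S_4(3) = -5
t_q=17/4 is in segment 1 (τ=9/4); S_1(τ)=42325/20672

y_0=-2 y_1=-4 y_2=3 y_3=2 y_4=1 y_5=-5
S(17/4) = 42325/20672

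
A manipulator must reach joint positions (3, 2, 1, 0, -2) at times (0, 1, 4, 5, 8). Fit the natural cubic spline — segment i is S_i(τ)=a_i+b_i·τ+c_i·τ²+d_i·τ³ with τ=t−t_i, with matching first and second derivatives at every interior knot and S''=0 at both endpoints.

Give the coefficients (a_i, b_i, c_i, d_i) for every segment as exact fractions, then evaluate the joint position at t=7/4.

  seg 0: a=3 b=-491/432 c=0 d=59/432
  seg 1: a=2 b=-157/216 c=59/144 d=-361/3888
  seg 2: a=1 b=-335/432 c=-23/54 d=29/144
  seg 3: a=0 b=-221/216 c=77/432 d=-77/3888
S(7/4) = 5057/3072

Δ: Δ0=-1, Δ1=-1/3, Δ2=-1, Δ3=-2/3
row 1: diag=8, rhs=4; c'=3/8, d'=1/2
row 2: denom=8−3·3/8=55/8; d'=(-4−3·1/2)/(55/8)=-4/5
row 3: denom=8−1·8/55=432/55; d'=(2−1·-4/5)/(432/55)=77/216
back: M3=77/216
back: M2=-4/5−8/55·77/216=-23/27
back: M1=1/2−3/8·-23/27=59/72
M: M0=0, M1=59/72, M2=-23/27, M3=77/216, M4=0
seg 0: a=3, c=M0/2=0, d=(M1−M0)/(6·1)=59/432, b=Δ0−h0·(2M0+M1)/6=-491/432
seg 1: a=2, c=M1/2=59/144, d=(M2−M1)/(6·3)=-361/3888, b=Δ1−h1·(2M1+M2)/6=-157/216
seg 2: a=1, c=M2/2=-23/54, d=(M3−M2)/(6·1)=29/144, b=Δ2−h2·(2M2+M3)/6=-335/432
seg 3: a=0, c=M3/2=77/432, d=(M4−M3)/(6·3)=-77/3888, b=Δ3−h3·(2M3+M4)/6=-221/216
t_q=7/4 → seg 1, τ=3/4; S=2+-157/216·τ+59/144·τ²+-361/3888·τ³=5057/3072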